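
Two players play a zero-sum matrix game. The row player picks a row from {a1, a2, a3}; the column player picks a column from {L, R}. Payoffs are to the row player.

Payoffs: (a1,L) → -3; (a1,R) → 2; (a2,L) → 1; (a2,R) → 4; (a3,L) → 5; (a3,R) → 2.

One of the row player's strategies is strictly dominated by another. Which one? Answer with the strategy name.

a1

a2 gives a strictly higher payoff than a1 against every column: 1 > -3, 4 > 2.
So a1 is strictly dominated and the row player never plays it.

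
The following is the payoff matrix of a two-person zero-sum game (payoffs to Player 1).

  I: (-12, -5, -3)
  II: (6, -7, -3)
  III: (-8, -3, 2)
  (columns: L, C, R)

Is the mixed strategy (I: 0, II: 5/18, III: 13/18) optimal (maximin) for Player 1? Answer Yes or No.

Yes

Against L this mix gives (5/18)·6 + (13/18)·(-8) = -37/9.
Against C this mix gives (5/18)·(-7) + (13/18)·(-3) = -37/9.
Against R this mix gives (5/18)·(-3) + (13/18)·2 = 11/18.
All of Player 2's active replies (L, C) yield -37/9, and no column does worse for Player 1. The mix makes Player 2 indifferent and guarantees -37/9, so it is optimal.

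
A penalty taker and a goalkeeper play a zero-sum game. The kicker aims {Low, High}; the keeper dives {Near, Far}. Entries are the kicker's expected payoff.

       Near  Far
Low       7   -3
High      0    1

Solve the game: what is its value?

7/11

Row minima: Low → -3, High → 0; maximin = 0.
Column maxima: Near → 7, Far → 1; minimax = 1.
0 ≠ 1, so there is no saddle point; optimal play is mixed.
Let the kicker play Low with probability p. Expected payoff against Near: 7p + 0(1−p) = 7p; against Far: (-3)p + 1(1−p) = −4p + 1.
Setting these equal: 7p = −4p + 1 ⇒ 11p = 1 ⇒ p = 1/11, and the value is (7)·(1/11) = 7/11.
For the keeper: with q = P(Near), equating Low's and High's payoffs gives 10q − 3 = −q + 1 ⇒ q = 4/11.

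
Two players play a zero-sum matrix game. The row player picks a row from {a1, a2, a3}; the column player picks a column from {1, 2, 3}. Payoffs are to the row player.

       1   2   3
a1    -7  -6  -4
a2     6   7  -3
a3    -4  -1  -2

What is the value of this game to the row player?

-24/11

Row minima: a1 → -7, a2 → -3, a3 → -4; maximin = -3.
Column maxima: 1 → 6, 2 → 7, 3 → -2; minimax = -2.
-3 ≠ -2, so there is no saddle point; optimal play is mixed.
a1 is strictly dominated by a2, so the row player never plays it.
2 is strictly dominated by 1 (it gives the row player strictly more in every row), so the column player never plays it.
On the remaining 2×2 (a2, a3 vs 1, 3):
Let the row player play a2 with probability p. Expected payoff against 1: 6p + (-4)(1−p) = 10p − 4; against 3: (-3)p + (-2)(1−p) = −p − 2.
Setting these equal: 10p − 4 = −p − 2 ⇒ 11p = 2 ⇒ p = 2/11, and the value is (10)·(2/11) − 4 = -24/11.
For the column player: with q = P(1), equating a2's and a3's payoffs gives 9q − 3 = −2q − 2 ⇒ q = 1/11.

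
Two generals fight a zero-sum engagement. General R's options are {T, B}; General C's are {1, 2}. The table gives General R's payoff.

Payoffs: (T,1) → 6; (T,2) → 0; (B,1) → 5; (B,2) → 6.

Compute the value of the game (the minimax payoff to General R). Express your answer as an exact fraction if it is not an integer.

36/7

Row minima: T → 0, B → 5; maximin = 5.
Column maxima: 1 → 6, 2 → 6; minimax = 6.
5 ≠ 6, so there is no saddle point; optimal play is mixed.
Let General R play T with probability p. Expected payoff against 1: 6p + 5(1−p) = p + 5; against 2: 0p + 6(1−p) = −6p + 6.
Setting these equal: p + 5 = −6p + 6 ⇒ 7p = 1 ⇒ p = 1/7, and the value is (1)·(1/7) + 5 = 36/7.
For General C: with q = P(1), equating T's and B's payoffs gives 6q = −q + 6 ⇒ q = 6/7.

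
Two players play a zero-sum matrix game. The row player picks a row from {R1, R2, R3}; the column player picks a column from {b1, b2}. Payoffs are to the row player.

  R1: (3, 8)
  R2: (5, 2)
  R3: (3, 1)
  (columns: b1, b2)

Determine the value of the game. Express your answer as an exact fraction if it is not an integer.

17/4

Row minima: R1 → 3, R2 → 2, R3 → 1; maximin = 3.
Column maxima: b1 → 5, b2 → 8; minimax = 5.
3 ≠ 5, so there is no saddle point; optimal play is mixed.
R3 is strictly dominated by R2, so the row player never plays it.
On the remaining 2×2 (R1, R2 vs b1, b2):
Let the row player play R1 with probability p. Expected payoff against b1: 3p + 5(1−p) = −2p + 5; against b2: 8p + 2(1−p) = 6p + 2.
Setting these equal: −2p + 5 = 6p + 2 ⇒ −8p = -3 ⇒ p = 3/8, and the value is (-2)·(3/8) + 5 = 17/4.
For the column player: with q = P(b1), equating R1's and R2's payoffs gives −5q + 8 = 3q + 2 ⇒ q = 3/4.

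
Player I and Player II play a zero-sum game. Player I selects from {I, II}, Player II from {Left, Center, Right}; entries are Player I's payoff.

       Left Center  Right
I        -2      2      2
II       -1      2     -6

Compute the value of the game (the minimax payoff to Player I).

-14/9

Row minima: I → -2, II → -6; maximin = -2.
Column maxima: Left → -1, Center → 2, Right → 2; minimax = -1.
-2 ≠ -1, so there is no saddle point; optimal play is mixed.
Center is strictly dominated by Left (it gives Player I strictly more in every row), so Player II never plays it.
On the remaining 2×2 (I, II vs Left, Right):
Let Player I play I with probability p. Expected payoff against Left: (-2)p + (-1)(1−p) = −p − 1; against Right: 2p + (-6)(1−p) = 8p − 6.
Setting these equal: −p − 1 = 8p − 6 ⇒ −9p = -5 ⇒ p = 5/9, and the value is (-1)·(5/9) − 1 = -14/9.
For Player II: with q = P(Left), equating I's and II's payoffs gives −4q + 2 = 5q − 6 ⇒ q = 8/9.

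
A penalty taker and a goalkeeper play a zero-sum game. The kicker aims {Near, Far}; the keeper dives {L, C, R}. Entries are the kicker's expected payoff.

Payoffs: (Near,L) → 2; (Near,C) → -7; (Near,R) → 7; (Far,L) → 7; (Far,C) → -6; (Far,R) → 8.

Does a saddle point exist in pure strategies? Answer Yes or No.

Yes

Row minima: Near → -7, Far → -6; maximin = -6.
Column maxima: L → 7, C → -6, R → 8; minimax = -6.
maximin = minimax = -6, so a saddle point exists.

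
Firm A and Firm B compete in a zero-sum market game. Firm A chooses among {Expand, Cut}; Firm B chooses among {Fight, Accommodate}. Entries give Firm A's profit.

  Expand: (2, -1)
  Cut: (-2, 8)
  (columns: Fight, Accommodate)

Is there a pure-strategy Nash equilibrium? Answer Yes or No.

Row minima: Expand → -1, Cut → -2; maximin = -1.
Column maxima: Fight → 2, Accommodate → 8; minimax = 2.
-1 ≠ 2, so no pure-strategy equilibrium exists.

No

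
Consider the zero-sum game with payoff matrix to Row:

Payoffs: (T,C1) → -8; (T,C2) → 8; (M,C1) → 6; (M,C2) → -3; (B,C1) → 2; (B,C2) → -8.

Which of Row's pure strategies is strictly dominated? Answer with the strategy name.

M gives a strictly higher payoff than B against every column: 6 > 2, -3 > -8.
So B is strictly dominated and Row never plays it.

B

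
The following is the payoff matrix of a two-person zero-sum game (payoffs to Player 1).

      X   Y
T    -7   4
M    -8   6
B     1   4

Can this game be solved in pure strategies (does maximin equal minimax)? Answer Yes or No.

Row minima: T → -7, M → -8, B → 1; maximin = 1.
Column maxima: X → 1, Y → 6; minimax = 1.
maximin = minimax = 1, so a saddle point exists.

Yes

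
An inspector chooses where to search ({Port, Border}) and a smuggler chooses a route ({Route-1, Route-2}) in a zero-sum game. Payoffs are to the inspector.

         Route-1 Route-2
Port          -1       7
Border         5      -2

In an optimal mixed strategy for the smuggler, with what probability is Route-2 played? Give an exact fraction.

2/5

Row minima: Port → -1, Border → -2; maximin = -1.
Column maxima: Route-1 → 5, Route-2 → 7; minimax = 5.
-1 ≠ 5, so there is no saddle point; optimal play is mixed.
Let the inspector play Port with probability p. Expected payoff against Route-1: (-1)p + 5(1−p) = −6p + 5; against Route-2: 7p + (-2)(1−p) = 9p − 2.
Setting these equal: −6p + 5 = 9p − 2 ⇒ −15p = -7 ⇒ p = 7/15, and the value is (-6)·(7/15) + 5 = 11/5.
For the smuggler: with q = P(Route-1), equating Port's and Border's payoffs gives −8q + 7 = 7q − 2 ⇒ q = 3/5.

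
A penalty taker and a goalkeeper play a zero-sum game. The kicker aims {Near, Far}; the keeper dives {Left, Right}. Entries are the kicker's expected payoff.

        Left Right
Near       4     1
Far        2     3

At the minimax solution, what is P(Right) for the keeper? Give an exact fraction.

Row minima: Near → 1, Far → 2; maximin = 2.
Column maxima: Left → 4, Right → 3; minimax = 3.
2 ≠ 3, so there is no saddle point; optimal play is mixed.
Let the kicker play Near with probability p. Expected payoff against Left: 4p + 2(1−p) = 2p + 2; against Right: 1p + 3(1−p) = −2p + 3.
Setting these equal: 2p + 2 = −2p + 3 ⇒ 4p = 1 ⇒ p = 1/4, and the value is (2)·(1/4) + 2 = 5/2.
For the keeper: with q = P(Left), equating Near's and Far's payoffs gives 3q + 1 = −q + 3 ⇒ q = 1/2.

1/2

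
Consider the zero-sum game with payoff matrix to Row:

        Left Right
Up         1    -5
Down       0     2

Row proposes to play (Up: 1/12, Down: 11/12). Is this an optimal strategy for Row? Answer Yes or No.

No

Against Left this mix gives (1/12)·1 + (11/12)·0 = 1/12.
Against Right this mix gives (1/12)·(-5) + (11/12)·2 = 17/12.
Column will play Left, holding Row to 1/12. Shifting weight toward the row that does better against Left would raise this floor (the equalizing mix achieves 1/4 against both Left and Right), so the proposed strategy is not optimal.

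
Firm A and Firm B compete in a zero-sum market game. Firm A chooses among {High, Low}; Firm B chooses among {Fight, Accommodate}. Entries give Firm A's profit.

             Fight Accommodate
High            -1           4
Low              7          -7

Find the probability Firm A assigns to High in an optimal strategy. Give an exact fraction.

Row minima: High → -1, Low → -7; maximin = -1.
Column maxima: Fight → 7, Accommodate → 4; minimax = 4.
-1 ≠ 4, so there is no saddle point; optimal play is mixed.
Let Firm A play High with probability p. Expected payoff against Fight: (-1)p + 7(1−p) = −8p + 7; against Accommodate: 4p + (-7)(1−p) = 11p − 7.
Setting these equal: −8p + 7 = 11p − 7 ⇒ −19p = -14 ⇒ p = 14/19, and the value is (-8)·(14/19) + 7 = 21/19.
For Firm B: with q = P(Fight), equating High's and Low's payoffs gives −5q + 4 = 14q − 7 ⇒ q = 11/19.

14/19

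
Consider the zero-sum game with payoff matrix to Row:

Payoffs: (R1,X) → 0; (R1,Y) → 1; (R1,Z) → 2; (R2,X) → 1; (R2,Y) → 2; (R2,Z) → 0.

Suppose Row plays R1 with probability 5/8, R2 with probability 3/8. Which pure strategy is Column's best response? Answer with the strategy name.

If Column plays X, Row's expected payoff is (5/8)·0 + (3/8)·1 = 3/8.
If Column plays Y, Row's expected payoff is (5/8)·1 + (3/8)·2 = 11/8.
If Column plays Z, Row's expected payoff is (5/8)·2 + (3/8)·0 = 5/4.
Column minimizes Row's payoff; the smallest is 3/8, so the best response is X.

X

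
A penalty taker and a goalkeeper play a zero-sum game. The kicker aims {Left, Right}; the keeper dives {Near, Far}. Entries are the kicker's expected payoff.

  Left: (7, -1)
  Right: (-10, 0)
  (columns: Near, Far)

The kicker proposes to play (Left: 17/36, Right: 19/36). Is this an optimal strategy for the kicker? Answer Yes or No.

Against Near this mix gives (17/36)·7 + (19/36)·(-10) = -71/36.
Against Far this mix gives (17/36)·(-1) + (19/36)·0 = -17/36.
The keeper will play Near, holding the kicker to -71/36. Shifting weight toward the row that does better against Near would raise this floor (the equalizing mix achieves -5/9 against both Near and Far), so the proposed strategy is not optimal.

No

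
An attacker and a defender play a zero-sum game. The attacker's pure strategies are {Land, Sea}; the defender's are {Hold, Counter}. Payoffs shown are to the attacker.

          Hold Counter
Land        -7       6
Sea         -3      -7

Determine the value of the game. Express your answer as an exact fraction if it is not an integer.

Row minima: Land → -7, Sea → -7; maximin = -7.
Column maxima: Hold → -3, Counter → 6; minimax = -3.
-7 ≠ -3, so there is no saddle point; optimal play is mixed.
Let the attacker play Land with probability p. Expected payoff against Hold: (-7)p + (-3)(1−p) = −4p − 3; against Counter: 6p + (-7)(1−p) = 13p − 7.
Setting these equal: −4p − 3 = 13p − 7 ⇒ −17p = -4 ⇒ p = 4/17, and the value is (-4)·(4/17) − 3 = -67/17.
For the defender: with q = P(Hold), equating Land's and Sea's payoffs gives −13q + 6 = 4q − 7 ⇒ q = 13/17.

-67/17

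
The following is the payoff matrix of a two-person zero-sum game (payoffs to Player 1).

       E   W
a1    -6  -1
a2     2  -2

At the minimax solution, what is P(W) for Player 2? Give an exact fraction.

8/9

Row minima: a1 → -6, a2 → -2; maximin = -2.
Column maxima: E → 2, W → -1; minimax = -1.
-2 ≠ -1, so there is no saddle point; optimal play is mixed.
Let Player 1 play a1 with probability p. Expected payoff against E: (-6)p + 2(1−p) = −8p + 2; against W: (-1)p + (-2)(1−p) = p − 2.
Setting these equal: −8p + 2 = p − 2 ⇒ −9p = -4 ⇒ p = 4/9, and the value is (-8)·(4/9) + 2 = -14/9.
For Player 2: with q = P(E), equating a1's and a2's payoffs gives −5q − 1 = 4q − 2 ⇒ q = 1/9.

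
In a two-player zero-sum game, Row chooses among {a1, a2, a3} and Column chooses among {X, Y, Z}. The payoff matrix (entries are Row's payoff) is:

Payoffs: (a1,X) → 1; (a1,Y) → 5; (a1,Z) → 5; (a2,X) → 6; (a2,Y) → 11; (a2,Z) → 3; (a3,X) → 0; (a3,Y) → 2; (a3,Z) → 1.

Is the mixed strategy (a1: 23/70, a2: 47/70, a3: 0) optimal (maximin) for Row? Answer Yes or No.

Against X this mix gives (23/70)·1 + (47/70)·6 = 61/14.
Against Y this mix gives (23/70)·5 + (47/70)·11 = 316/35.
Against Z this mix gives (23/70)·5 + (47/70)·3 = 128/35.
Column will play Z, holding Row to 128/35. Shifting weight toward the row that does better against Z would raise this floor (the equalizing mix achieves 27/7 against both Z and X), so the proposed strategy is not optimal.

No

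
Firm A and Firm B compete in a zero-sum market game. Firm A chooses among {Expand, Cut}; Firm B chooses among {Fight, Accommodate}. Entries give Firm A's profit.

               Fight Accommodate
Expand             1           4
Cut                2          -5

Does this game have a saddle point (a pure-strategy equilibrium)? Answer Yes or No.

Row minima: Expand → 1, Cut → -5; maximin = 1.
Column maxima: Fight → 2, Accommodate → 4; minimax = 2.
1 ≠ 2, so no pure-strategy equilibrium exists.

No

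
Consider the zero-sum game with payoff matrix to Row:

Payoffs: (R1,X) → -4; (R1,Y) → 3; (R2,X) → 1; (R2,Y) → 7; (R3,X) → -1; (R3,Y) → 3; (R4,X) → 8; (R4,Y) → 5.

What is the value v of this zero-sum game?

17/3

Row minima: R1 → -4, R2 → 1, R3 → -1, R4 → 5; maximin = 5.
Column maxima: X → 8, Y → 7; minimax = 7.
5 ≠ 7, so there is no saddle point; optimal play is mixed.
R1 is strictly dominated by R2, so Row never plays it.
R3 is strictly dominated by R2, so Row never plays it.
On the remaining 2×2 (R2, R4 vs X, Y):
Let Row play R2 with probability p. Expected payoff against X: 1p + 8(1−p) = −7p + 8; against Y: 7p + 5(1−p) = 2p + 5.
Setting these equal: −7p + 8 = 2p + 5 ⇒ −9p = -3 ⇒ p = 1/3, and the value is (-7)·(1/3) + 8 = 17/3.
For Column: with q = P(X), equating R2's and R4's payoffs gives −6q + 7 = 3q + 5 ⇒ q = 2/9.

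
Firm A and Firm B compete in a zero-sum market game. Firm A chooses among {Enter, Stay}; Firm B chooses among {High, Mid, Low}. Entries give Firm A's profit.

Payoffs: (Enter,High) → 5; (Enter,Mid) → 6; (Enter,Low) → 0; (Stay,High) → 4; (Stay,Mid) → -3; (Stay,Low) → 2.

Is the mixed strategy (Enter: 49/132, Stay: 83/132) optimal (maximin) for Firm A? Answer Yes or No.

Against High this mix gives (49/132)·5 + (83/132)·4 = 577/132.
Against Mid this mix gives (49/132)·6 + (83/132)·(-3) = 15/44.
Against Low this mix gives (49/132)·0 + (83/132)·2 = 83/66.
Firm B will play Mid, holding Firm A to 15/44. Shifting weight toward the row that does better against Mid would raise this floor (the equalizing mix achieves 12/11 against both Mid and Low), so the proposed strategy is not optimal.

No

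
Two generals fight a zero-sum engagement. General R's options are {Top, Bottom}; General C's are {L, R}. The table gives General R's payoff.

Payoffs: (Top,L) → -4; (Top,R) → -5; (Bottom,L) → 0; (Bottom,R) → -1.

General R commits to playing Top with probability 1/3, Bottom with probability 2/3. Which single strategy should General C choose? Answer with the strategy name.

If General C plays L, General R's expected payoff is (1/3)·(-4) + (2/3)·0 = -4/3.
If General C plays R, General R's expected payoff is (1/3)·(-5) + (2/3)·(-1) = -7/3.
General C minimizes General R's payoff; the smallest is -7/3, so the best response is R.

R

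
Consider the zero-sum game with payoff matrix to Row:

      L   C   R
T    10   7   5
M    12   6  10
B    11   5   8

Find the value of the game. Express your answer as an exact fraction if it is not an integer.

20/3

Row minima: T → 5, M → 6, B → 5; maximin = 6.
Column maxima: L → 12, C → 7, R → 10; minimax = 7.
6 ≠ 7, so there is no saddle point; optimal play is mixed.
B is strictly dominated by M, so Row never plays it.
L is strictly dominated by C (it gives Row strictly more in every row), so Column never plays it.
On the remaining 2×2 (T, M vs C, R):
Let Row play T with probability p. Expected payoff against C: 7p + 6(1−p) = p + 6; against R: 5p + 10(1−p) = −5p + 10.
Setting these equal: p + 6 = −5p + 10 ⇒ 6p = 4 ⇒ p = 2/3, and the value is (1)·(2/3) + 6 = 20/3.
For Column: with q = P(C), equating T's and M's payoffs gives 2q + 5 = −4q + 10 ⇒ q = 5/6.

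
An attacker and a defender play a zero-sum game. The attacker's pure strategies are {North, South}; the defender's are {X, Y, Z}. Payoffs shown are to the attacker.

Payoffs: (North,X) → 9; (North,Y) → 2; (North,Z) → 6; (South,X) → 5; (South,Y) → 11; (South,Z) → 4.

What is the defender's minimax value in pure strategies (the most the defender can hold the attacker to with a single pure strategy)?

Column maxima: X → 9, Y → 11, Z → 6.
The smallest of these is 6.

6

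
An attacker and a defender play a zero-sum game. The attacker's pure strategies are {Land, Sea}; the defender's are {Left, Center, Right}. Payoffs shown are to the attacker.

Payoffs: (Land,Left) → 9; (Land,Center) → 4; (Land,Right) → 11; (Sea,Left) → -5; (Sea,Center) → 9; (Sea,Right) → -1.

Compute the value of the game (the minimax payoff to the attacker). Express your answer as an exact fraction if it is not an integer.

Row minima: Land → 4, Sea → -5; maximin = 4.
Column maxima: Left → 9, Center → 9, Right → 11; minimax = 9.
4 ≠ 9, so there is no saddle point; optimal play is mixed.
Right is strictly dominated by Left (it gives the attacker strictly more in every row), so the defender never plays it.
On the remaining 2×2 (Land, Sea vs Left, Center):
Let the attacker play Land with probability p. Expected payoff against Left: 9p + (-5)(1−p) = 14p − 5; against Center: 4p + 9(1−p) = −5p + 9.
Setting these equal: 14p − 5 = −5p + 9 ⇒ 19p = 14 ⇒ p = 14/19, and the value is (14)·(14/19) − 5 = 101/19.
For the defender: with q = P(Left), equating Land's and Sea's payoffs gives 5q + 4 = −14q + 9 ⇒ q = 5/19.

101/19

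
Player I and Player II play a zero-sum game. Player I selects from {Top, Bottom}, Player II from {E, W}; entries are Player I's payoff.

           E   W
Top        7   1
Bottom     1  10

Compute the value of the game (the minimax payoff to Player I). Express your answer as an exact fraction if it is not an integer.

23/5

Row minima: Top → 1, Bottom → 1; maximin = 1.
Column maxima: E → 7, W → 10; minimax = 7.
1 ≠ 7, so there is no saddle point; optimal play is mixed.
Let Player I play Top with probability p. Expected payoff against E: 7p + 1(1−p) = 6p + 1; against W: 1p + 10(1−p) = −9p + 10.
Setting these equal: 6p + 1 = −9p + 10 ⇒ 15p = 9 ⇒ p = 3/5, and the value is (6)·(3/5) + 1 = 23/5.
For Player II: with q = P(E), equating Top's and Bottom's payoffs gives 6q + 1 = −9q + 10 ⇒ q = 3/5.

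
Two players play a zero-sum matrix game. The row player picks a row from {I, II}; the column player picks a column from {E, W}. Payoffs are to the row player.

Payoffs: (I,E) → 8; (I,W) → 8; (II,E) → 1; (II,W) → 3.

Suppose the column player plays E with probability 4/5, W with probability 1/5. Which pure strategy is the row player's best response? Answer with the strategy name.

I

Expected payoff of I: (4/5)·8 + (1/5)·8 = 8.
Expected payoff of II: (4/5)·1 + (1/5)·3 = 7/5.
The largest is 8, so the row player's best response is I.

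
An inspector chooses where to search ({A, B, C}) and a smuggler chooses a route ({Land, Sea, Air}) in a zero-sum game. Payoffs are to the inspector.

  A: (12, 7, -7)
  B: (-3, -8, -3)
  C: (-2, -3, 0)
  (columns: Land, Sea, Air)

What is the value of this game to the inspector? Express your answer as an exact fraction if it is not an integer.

-21/17

Row minima: A → -7, B → -8, C → -3; maximin = -3.
Column maxima: Land → 12, Sea → 7, Air → 0; minimax = 0.
-3 ≠ 0, so there is no saddle point; optimal play is mixed.
B is strictly dominated by C, so the inspector never plays it.
Land is strictly dominated by Sea (it gives the inspector strictly more in every row), so the smuggler never plays it.
On the remaining 2×2 (A, C vs Sea, Air):
Let the inspector play A with probability p. Expected payoff against Sea: 7p + (-3)(1−p) = 10p − 3; against Air: (-7)p + 0(1−p) = −7p.
Setting these equal: 10p − 3 = −7p ⇒ 17p = 3 ⇒ p = 3/17, and the value is (10)·(3/17) − 3 = -21/17.
For the smuggler: with q = P(Sea), equating A's and C's payoffs gives 14q − 7 = −3q ⇒ q = 7/17.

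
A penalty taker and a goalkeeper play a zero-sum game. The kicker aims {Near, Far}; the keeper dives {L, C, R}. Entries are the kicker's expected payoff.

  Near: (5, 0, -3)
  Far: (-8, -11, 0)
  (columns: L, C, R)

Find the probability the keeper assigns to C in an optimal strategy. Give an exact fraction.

3/14

Row minima: Near → -3, Far → -11; maximin = -3.
Column maxima: L → 5, C → 0, R → 0; minimax = 0.
-3 ≠ 0, so there is no saddle point; optimal play is mixed.
L is strictly dominated by C (it gives the kicker strictly more in every row), so the keeper never plays it.
On the remaining 2×2 (Near, Far vs C, R):
Let the kicker play Near with probability p. Expected payoff against C: 0p + (-11)(1−p) = 11p − 11; against R: (-3)p + 0(1−p) = −3p.
Setting these equal: 11p − 11 = −3p ⇒ 14p = 11 ⇒ p = 11/14, and the value is (11)·(11/14) − 11 = -33/14.
For the keeper: with q = P(C), equating Near's and Far's payoffs gives 3q − 3 = −11q ⇒ q = 3/14.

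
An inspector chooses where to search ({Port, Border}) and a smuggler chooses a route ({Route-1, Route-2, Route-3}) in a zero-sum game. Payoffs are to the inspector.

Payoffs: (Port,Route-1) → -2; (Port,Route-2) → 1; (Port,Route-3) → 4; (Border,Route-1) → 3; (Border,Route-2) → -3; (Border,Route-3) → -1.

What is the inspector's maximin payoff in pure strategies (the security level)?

Row minima: Port → -2, Border → -3.
The best of these is -2.

-2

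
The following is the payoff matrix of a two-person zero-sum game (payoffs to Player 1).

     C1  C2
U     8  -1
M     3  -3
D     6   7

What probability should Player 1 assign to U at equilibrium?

1/10

Row minima: U → -1, M → -3, D → 6; maximin = 6.
Column maxima: C1 → 8, C2 → 7; minimax = 7.
6 ≠ 7, so there is no saddle point; optimal play is mixed.
M is strictly dominated by U, so Player 1 never plays it.
On the remaining 2×2 (U, D vs C1, C2):
Let Player 1 play U with probability p. Expected payoff against C1: 8p + 6(1−p) = 2p + 6; against C2: (-1)p + 7(1−p) = −8p + 7.
Setting these equal: 2p + 6 = −8p + 7 ⇒ 10p = 1 ⇒ p = 1/10, and the value is (2)·(1/10) + 6 = 31/5.
For Player 2: with q = P(C1), equating U's and D's payoffs gives 9q − 1 = −q + 7 ⇒ q = 4/5.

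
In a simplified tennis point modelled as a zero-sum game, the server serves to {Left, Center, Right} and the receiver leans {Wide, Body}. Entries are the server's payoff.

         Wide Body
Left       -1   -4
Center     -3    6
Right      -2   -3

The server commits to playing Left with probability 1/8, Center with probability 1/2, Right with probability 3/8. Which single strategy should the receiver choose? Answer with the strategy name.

Wide

If the receiver plays Wide, the server's expected payoff is (1/8)·(-1) + (1/2)·(-3) + (3/8)·(-2) = -19/8.
If the receiver plays Body, the server's expected payoff is (1/8)·(-4) + (1/2)·6 + (3/8)·(-3) = 11/8.
The receiver minimizes the server's payoff; the smallest is -19/8, so the best response is Wide.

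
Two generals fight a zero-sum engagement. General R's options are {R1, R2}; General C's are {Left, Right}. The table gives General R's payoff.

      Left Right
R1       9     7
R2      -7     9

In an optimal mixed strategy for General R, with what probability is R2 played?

1/9

Row minima: R1 → 7, R2 → -7; maximin = 7.
Column maxima: Left → 9, Right → 9; minimax = 9.
7 ≠ 9, so there is no saddle point; optimal play is mixed.
Let General R play R1 with probability p. Expected payoff against Left: 9p + (-7)(1−p) = 16p − 7; against Right: 7p + 9(1−p) = −2p + 9.
Setting these equal: 16p − 7 = −2p + 9 ⇒ 18p = 16 ⇒ p = 8/9, and the value is (16)·(8/9) − 7 = 65/9.
For General C: with q = P(Left), equating R1's and R2's payoffs gives 2q + 7 = −16q + 9 ⇒ q = 1/9.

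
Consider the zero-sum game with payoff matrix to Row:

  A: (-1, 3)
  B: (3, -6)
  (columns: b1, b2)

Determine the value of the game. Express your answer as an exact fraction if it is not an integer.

3/13

Row minima: A → -1, B → -6; maximin = -1.
Column maxima: b1 → 3, b2 → 3; minimax = 3.
-1 ≠ 3, so there is no saddle point; optimal play is mixed.
Let Row play A with probability p. Expected payoff against b1: (-1)p + 3(1−p) = −4p + 3; against b2: 3p + (-6)(1−p) = 9p − 6.
Setting these equal: −4p + 3 = 9p − 6 ⇒ −13p = -9 ⇒ p = 9/13, and the value is (-4)·(9/13) + 3 = 3/13.
For Column: with q = P(b1), equating A's and B's payoffs gives −4q + 3 = 9q − 6 ⇒ q = 9/13.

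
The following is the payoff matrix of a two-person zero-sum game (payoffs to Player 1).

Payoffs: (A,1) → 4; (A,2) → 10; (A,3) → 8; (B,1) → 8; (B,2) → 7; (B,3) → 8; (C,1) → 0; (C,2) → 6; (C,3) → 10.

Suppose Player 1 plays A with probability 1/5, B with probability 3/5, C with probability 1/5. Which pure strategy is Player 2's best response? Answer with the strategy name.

1

If Player 2 plays 1, Player 1's expected payoff is (1/5)·4 + (3/5)·8 + (1/5)·0 = 28/5.
If Player 2 plays 2, Player 1's expected payoff is (1/5)·10 + (3/5)·7 + (1/5)·6 = 37/5.
If Player 2 plays 3, Player 1's expected payoff is (1/5)·8 + (3/5)·8 + (1/5)·10 = 42/5.
Player 2 minimizes Player 1's payoff; the smallest is 28/5, so the best response is 1.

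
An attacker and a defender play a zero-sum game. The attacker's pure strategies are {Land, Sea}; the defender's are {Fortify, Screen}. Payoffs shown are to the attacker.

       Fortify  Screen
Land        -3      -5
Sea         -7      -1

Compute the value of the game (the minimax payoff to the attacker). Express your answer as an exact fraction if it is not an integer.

Row minima: Land → -5, Sea → -7; maximin = -5.
Column maxima: Fortify → -3, Screen → -1; minimax = -3.
-5 ≠ -3, so there is no saddle point; optimal play is mixed.
Let the attacker play Land with probability p. Expected payoff against Fortify: (-3)p + (-7)(1−p) = 4p − 7; against Screen: (-5)p + (-1)(1−p) = −4p − 1.
Setting these equal: 4p − 7 = −4p − 1 ⇒ 8p = 6 ⇒ p = 3/4, and the value is (4)·(3/4) − 7 = -4.
For the defender: with q = P(Fortify), equating Land's and Sea's payoffs gives 2q − 5 = −6q − 1 ⇒ q = 1/2.

-4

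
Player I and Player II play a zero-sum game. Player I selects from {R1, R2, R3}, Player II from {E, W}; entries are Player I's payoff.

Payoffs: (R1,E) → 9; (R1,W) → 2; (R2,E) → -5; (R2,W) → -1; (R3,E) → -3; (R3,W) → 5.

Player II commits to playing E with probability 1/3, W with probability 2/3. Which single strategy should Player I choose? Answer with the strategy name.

Expected payoff of R1: (1/3)·9 + (2/3)·2 = 13/3.
Expected payoff of R2: (1/3)·(-5) + (2/3)·(-1) = -7/3.
Expected payoff of R3: (1/3)·(-3) + (2/3)·5 = 7/3.
The largest is 13/3, so Player I's best response is R1.

R1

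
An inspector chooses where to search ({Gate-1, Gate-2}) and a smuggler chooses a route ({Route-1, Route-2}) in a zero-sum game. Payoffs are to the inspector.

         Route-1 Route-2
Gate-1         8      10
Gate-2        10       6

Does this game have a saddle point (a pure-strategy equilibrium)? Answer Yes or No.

No

Row minima: Gate-1 → 8, Gate-2 → 6; maximin = 8.
Column maxima: Route-1 → 10, Route-2 → 10; minimax = 10.
8 ≠ 10, so no pure-strategy equilibrium exists.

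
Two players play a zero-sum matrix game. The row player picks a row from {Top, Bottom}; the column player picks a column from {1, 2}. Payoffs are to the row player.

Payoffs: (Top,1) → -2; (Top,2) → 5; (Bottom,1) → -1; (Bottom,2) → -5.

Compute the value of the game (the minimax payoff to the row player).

Row minima: Top → -2, Bottom → -5; maximin = -2.
Column maxima: 1 → -1, 2 → 5; minimax = -1.
-2 ≠ -1, so there is no saddle point; optimal play is mixed.
Let the row player play Top with probability p. Expected payoff against 1: (-2)p + (-1)(1−p) = −p − 1; against 2: 5p + (-5)(1−p) = 10p − 5.
Setting these equal: −p − 1 = 10p − 5 ⇒ −11p = -4 ⇒ p = 4/11, and the value is (-1)·(4/11) − 1 = -15/11.
For the column player: with q = P(1), equating Top's and Bottom's payoffs gives −7q + 5 = 4q − 5 ⇒ q = 10/11.

-15/11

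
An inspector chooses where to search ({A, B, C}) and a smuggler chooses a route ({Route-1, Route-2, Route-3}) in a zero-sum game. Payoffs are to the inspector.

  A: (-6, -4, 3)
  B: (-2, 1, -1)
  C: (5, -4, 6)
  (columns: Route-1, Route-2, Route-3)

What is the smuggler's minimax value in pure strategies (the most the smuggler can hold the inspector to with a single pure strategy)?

1

Column maxima: Route-1 → 5, Route-2 → 1, Route-3 → 6.
The smallest of these is 1.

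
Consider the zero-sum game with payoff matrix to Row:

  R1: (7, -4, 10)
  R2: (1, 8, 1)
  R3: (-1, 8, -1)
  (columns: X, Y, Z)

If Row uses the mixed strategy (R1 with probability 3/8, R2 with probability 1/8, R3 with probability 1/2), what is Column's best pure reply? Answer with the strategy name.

X

If Column plays X, Row's expected payoff is (3/8)·7 + (1/8)·1 + (1/2)·(-1) = 9/4.
If Column plays Y, Row's expected payoff is (3/8)·(-4) + (1/8)·8 + (1/2)·8 = 7/2.
If Column plays Z, Row's expected payoff is (3/8)·10 + (1/8)·1 + (1/2)·(-1) = 27/8.
Column minimizes Row's payoff; the smallest is 9/4, so the best response is X.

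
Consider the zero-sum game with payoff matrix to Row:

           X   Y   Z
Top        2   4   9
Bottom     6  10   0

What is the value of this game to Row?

54/13

Row minima: Top → 2, Bottom → 0; maximin = 2.
Column maxima: X → 6, Y → 10, Z → 9; minimax = 6.
2 ≠ 6, so there is no saddle point; optimal play is mixed.
Y is strictly dominated by X (it gives Row strictly more in every row), so Column never plays it.
On the remaining 2×2 (Top, Bottom vs X, Z):
Let Row play Top with probability p. Expected payoff against X: 2p + 6(1−p) = −4p + 6; against Z: 9p + 0(1−p) = 9p.
Setting these equal: −4p + 6 = 9p ⇒ −13p = -6 ⇒ p = 6/13, and the value is (-4)·(6/13) + 6 = 54/13.
For Column: with q = P(X), equating Top's and Bottom's payoffs gives −7q + 9 = 6q ⇒ q = 9/13.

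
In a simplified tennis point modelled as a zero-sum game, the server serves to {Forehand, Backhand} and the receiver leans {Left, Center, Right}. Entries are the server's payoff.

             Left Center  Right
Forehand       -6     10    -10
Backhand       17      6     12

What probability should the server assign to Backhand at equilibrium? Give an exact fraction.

10/13

Row minima: Forehand → -10, Backhand → 6; maximin = 6.
Column maxima: Left → 17, Center → 10, Right → 12; minimax = 10.
6 ≠ 10, so there is no saddle point; optimal play is mixed.
Left is strictly dominated by Right (it gives the server strictly more in every row), so the receiver never plays it.
On the remaining 2×2 (Forehand, Backhand vs Center, Right):
Let the server play Forehand with probability p. Expected payoff against Center: 10p + 6(1−p) = 4p + 6; against Right: (-10)p + 12(1−p) = −22p + 12.
Setting these equal: 4p + 6 = −22p + 12 ⇒ 26p = 6 ⇒ p = 3/13, and the value is (4)·(3/13) + 6 = 90/13.
For the receiver: with q = P(Center), equating Forehand's and Backhand's payoffs gives 20q − 10 = −6q + 12 ⇒ q = 11/13.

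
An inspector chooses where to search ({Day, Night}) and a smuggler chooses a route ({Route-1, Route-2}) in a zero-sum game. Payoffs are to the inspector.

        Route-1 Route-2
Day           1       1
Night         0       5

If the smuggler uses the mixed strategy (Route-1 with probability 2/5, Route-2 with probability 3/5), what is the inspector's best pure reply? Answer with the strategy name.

Expected payoff of Day: (2/5)·1 + (3/5)·1 = 1.
Expected payoff of Night: (2/5)·0 + (3/5)·5 = 3.
The largest is 3, so the inspector's best response is Night.

Night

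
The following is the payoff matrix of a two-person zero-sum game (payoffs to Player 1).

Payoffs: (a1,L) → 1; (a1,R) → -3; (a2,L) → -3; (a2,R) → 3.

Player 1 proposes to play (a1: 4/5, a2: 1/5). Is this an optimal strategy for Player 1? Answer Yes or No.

Against L this mix gives (4/5)·1 + (1/5)·(-3) = 1/5.
Against R this mix gives (4/5)·(-3) + (1/5)·3 = -9/5.
Player 2 will play R, holding Player 1 to -9/5. Shifting weight toward the row that does better against R would raise this floor (the equalizing mix achieves -3/5 against both R and L), so the proposed strategy is not optimal.

No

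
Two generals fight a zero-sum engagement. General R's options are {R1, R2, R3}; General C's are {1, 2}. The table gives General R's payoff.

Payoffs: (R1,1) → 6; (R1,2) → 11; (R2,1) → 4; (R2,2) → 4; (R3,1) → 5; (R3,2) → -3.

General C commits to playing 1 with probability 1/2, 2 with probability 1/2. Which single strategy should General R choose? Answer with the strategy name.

R1

Expected payoff of R1: (1/2)·6 + (1/2)·11 = 17/2.
Expected payoff of R2: (1/2)·4 + (1/2)·4 = 4.
Expected payoff of R3: (1/2)·5 + (1/2)·(-3) = 1.
The largest is 17/2, so General R's best response is R1.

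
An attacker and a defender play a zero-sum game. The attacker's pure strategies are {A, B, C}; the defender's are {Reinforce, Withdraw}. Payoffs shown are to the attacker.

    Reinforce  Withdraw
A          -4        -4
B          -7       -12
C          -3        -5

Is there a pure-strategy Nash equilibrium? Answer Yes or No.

Yes

Row minima: A → -4, B → -12, C → -5; maximin = -4.
Column maxima: Reinforce → -3, Withdraw → -4; minimax = -4.
maximin = minimax = -4, so a saddle point exists.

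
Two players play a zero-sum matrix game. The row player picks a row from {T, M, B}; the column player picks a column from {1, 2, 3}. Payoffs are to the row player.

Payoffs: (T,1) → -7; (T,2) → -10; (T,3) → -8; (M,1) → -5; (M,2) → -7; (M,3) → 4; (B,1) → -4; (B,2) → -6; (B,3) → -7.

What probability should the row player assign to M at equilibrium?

Row minima: T → -10, M → -7, B → -7; maximin = -7.
Column maxima: 1 → -4, 2 → -6, 3 → 4; minimax = -6.
-7 ≠ -6, so there is no saddle point; optimal play is mixed.
T is strictly dominated by M, so the row player never plays it.
1 is strictly dominated by 2 (it gives the row player strictly more in every row), so the column player never plays it.
On the remaining 2×2 (M, B vs 2, 3):
Let the row player play M with probability p. Expected payoff against 2: (-7)p + (-6)(1−p) = −p − 6; against 3: 4p + (-7)(1−p) = 11p − 7.
Setting these equal: −p − 6 = 11p − 7 ⇒ −12p = -1 ⇒ p = 1/12, and the value is (-1)·(1/12) − 6 = -73/12.
For the column player: with q = P(2), equating M's and B's payoffs gives −11q + 4 = q − 7 ⇒ q = 11/12.

1/12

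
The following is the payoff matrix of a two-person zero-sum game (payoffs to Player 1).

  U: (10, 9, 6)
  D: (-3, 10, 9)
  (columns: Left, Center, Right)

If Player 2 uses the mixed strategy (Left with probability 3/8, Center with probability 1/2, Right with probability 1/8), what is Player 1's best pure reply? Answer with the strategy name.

Expected payoff of U: (3/8)·10 + (1/2)·9 + (1/8)·6 = 9.
Expected payoff of D: (3/8)·(-3) + (1/2)·10 + (1/8)·9 = 5.
The largest is 9, so Player 1's best response is U.

U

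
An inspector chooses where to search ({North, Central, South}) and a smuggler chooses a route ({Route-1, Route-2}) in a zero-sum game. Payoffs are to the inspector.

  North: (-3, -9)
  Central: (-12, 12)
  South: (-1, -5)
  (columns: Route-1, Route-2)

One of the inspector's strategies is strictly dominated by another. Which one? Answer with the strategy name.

South gives a strictly higher payoff than North against every column: -1 > -3, -5 > -9.
So North is strictly dominated and the inspector never plays it.

North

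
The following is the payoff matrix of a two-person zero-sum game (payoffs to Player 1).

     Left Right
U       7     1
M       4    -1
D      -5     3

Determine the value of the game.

Row minima: U → 1, M → -1, D → -5; maximin = 1.
Column maxima: Left → 7, Right → 3; minimax = 3.
1 ≠ 3, so there is no saddle point; optimal play is mixed.
M is strictly dominated by U, so Player 1 never plays it.
On the remaining 2×2 (U, D vs Left, Right):
Let Player 1 play U with probability p. Expected payoff against Left: 7p + (-5)(1−p) = 12p − 5; against Right: 1p + 3(1−p) = −2p + 3.
Setting these equal: 12p − 5 = −2p + 3 ⇒ 14p = 8 ⇒ p = 4/7, and the value is (12)·(4/7) − 5 = 13/7.
For Player 2: with q = P(Left), equating U's and D's payoffs gives 6q + 1 = −8q + 3 ⇒ q = 1/7.

13/7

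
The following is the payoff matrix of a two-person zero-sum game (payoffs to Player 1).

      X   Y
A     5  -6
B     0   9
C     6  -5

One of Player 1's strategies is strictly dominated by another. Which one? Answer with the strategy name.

A

C gives a strictly higher payoff than A against every column: 6 > 5, -5 > -6.
So A is strictly dominated and Player 1 never plays it.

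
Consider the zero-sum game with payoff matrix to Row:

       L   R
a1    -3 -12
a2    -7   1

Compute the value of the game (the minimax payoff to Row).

-87/17

Row minima: a1 → -12, a2 → -7; maximin = -7.
Column maxima: L → -3, R → 1; minimax = -3.
-7 ≠ -3, so there is no saddle point; optimal play is mixed.
Let Row play a1 with probability p. Expected payoff against L: (-3)p + (-7)(1−p) = 4p − 7; against R: (-12)p + 1(1−p) = −13p + 1.
Setting these equal: 4p − 7 = −13p + 1 ⇒ 17p = 8 ⇒ p = 8/17, and the value is (4)·(8/17) − 7 = -87/17.
For Column: with q = P(L), equating a1's and a2's payoffs gives 9q − 12 = −8q + 1 ⇒ q = 13/17.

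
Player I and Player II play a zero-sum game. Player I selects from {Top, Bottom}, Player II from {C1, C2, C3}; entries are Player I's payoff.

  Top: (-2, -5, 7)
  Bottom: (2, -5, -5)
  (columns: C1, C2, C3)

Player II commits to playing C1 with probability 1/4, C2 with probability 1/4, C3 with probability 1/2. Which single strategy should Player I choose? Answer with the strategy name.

Top

Expected payoff of Top: (1/4)·(-2) + (1/4)·(-5) + (1/2)·7 = 7/4.
Expected payoff of Bottom: (1/4)·2 + (1/4)·(-5) + (1/2)·(-5) = -13/4.
The largest is 7/4, so Player I's best response is Top.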